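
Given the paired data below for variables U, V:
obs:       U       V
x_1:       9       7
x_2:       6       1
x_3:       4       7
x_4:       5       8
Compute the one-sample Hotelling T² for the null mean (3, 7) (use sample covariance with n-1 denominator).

Step 1 — sample mean vector:
  mean(U) = (9 + 6 + 4 + 5) / 4 = 24/4 = 6
  mean(V) = (7 + 1 + 7 + 8) / 4 = 23/4 = 5.75
  x̄ = (6, 5.75),  deviation x̄ - mu_0 = (6, 5.75) - (3, 7) = (3, -1.25).

Step 2 — sample covariance matrix, S[i,j] = (1/(n-1)) · Σ_k (x_{k,i} - mean_i) · (x_{k,j} - mean_j), divisor n-1 = 3:
  S[U,U] = ((3)·(3) + (0)·(0) + (-2)·(-2) + (-1)·(-1)) / 3 = 14/3 = 4.6667
  S[U,V] = ((3)·(1.25) + (0)·(-4.75) + (-2)·(1.25) + (-1)·(2.25)) / 3 = -1/3 = -0.3333
  S[V,V] = ((1.25)·(1.25) + (-4.75)·(-4.75) + (1.25)·(1.25) + (2.25)·(2.25)) / 3 = 30.75/3 = 10.25
  S = [[4.6667, -0.3333],
 [-0.3333, 10.25]].

Step 3 — invert S. det(S) = 4.6667·10.25 - (-0.3333)² = 47.7222.
  S^{-1} = (1/det) · [[d, -b], [-b, a]] = [[0.2148, 0.007],
 [0.007, 0.0978]].

Step 4 — quadratic form (x̄ - mu_0)^T · S^{-1} · (x̄ - mu_0):
  S^{-1} · (x̄ - mu_0) = (0.6356, -0.1013),
  (x̄ - mu_0)^T · [...] = (3)·(0.6356) + (-1.25)·(-0.1013) = 2.0335.

Step 5 — scale by n: T² = 4 · 2.0335 = 8.1339.

T² ≈ 8.1339


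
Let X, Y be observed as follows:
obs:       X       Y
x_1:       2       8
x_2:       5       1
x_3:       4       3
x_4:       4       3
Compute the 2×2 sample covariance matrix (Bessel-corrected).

Step 1 — column means:
  mean(X) = (2 + 5 + 4 + 4) / 4 = 15/4 = 3.75
  mean(Y) = (8 + 1 + 3 + 3) / 4 = 15/4 = 3.75

Step 2 — sample covariance S[i,j] = (1/(n-1)) · Σ_k (x_{k,i} - mean_i) · (x_{k,j} - mean_j), with n-1 = 3.
  S[X,X] = ((-1.75)·(-1.75) + (1.25)·(1.25) + (0.25)·(0.25) + (0.25)·(0.25)) / 3 = 4.75/3 = 1.5833
  S[X,Y] = ((-1.75)·(4.25) + (1.25)·(-2.75) + (0.25)·(-0.75) + (0.25)·(-0.75)) / 3 = -11.25/3 = -3.75
  S[Y,Y] = ((4.25)·(4.25) + (-2.75)·(-2.75) + (-0.75)·(-0.75) + (-0.75)·(-0.75)) / 3 = 26.75/3 = 8.9167

S is symmetric (S[j,i] = S[i,j]). Assembling:

S = [[1.5833, -3.75],
 [-3.75, 8.9167]]


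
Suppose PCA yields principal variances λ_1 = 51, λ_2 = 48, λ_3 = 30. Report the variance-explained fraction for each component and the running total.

Step 1 — total variance = trace(Sigma) = Σ λ_i = 51 + 48 + 30 = 129.

Step 2 — fraction explained by component i = λ_i / Σ λ:
  PC1: 51/129 = 0.3953
  PC2: 48/129 = 0.3721
  PC3: 30/129 = 0.2326

Step 3 — cumulative fraction after k components = (λ_1 + ... + λ_k) / Σ λ:
  k = 1: 51/129 = 0.3953
  k = 2: (51 + 48)/129 = 99/129 = 0.7674
  k = 3: (51 + 48 + 30)/129 = 129/129 = 1

Summary (fraction, with percent):

explained: PC1 0.3953 (39.53%), PC2 0.3721 (37.21%), PC3 0.2326 (23.26%);  cumulative: 0.3953, 0.7674, 1


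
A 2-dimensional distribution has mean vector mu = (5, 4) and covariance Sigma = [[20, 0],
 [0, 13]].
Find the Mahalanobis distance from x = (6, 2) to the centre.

Step 1 — centre the observation: (x - mu) = (1, -2).

Step 2 — invert Sigma. det(Sigma) = 20·13 - (0)² = 260.
  Sigma^{-1} = (1/det) · [[d, -b], [-b, a]] = [[0.05, 0],
 [0, 0.0769]].

Step 3 — form the quadratic (x - mu)^T · Sigma^{-1} · (x - mu):
  Sigma^{-1} · (x - mu) = (0.05, -0.1538).
  (x - mu)^T · [Sigma^{-1} · (x - mu)] = (1)·(0.05) + (-2)·(-0.1538) = 0.3577.

Step 4 — take square root: d = √(0.3577) ≈ 0.5981.

d(x, mu) = √(0.3577) ≈ 0.5981


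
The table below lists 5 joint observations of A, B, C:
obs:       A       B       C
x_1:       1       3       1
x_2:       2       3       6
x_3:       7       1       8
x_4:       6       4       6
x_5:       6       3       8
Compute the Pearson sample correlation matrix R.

Step 1 — column means:
  mean(A) = (1 + 2 + 7 + 6 + 6) / 5 = 22/5 = 4.4
  mean(B) = (3 + 3 + 1 + 4 + 3) / 5 = 14/5 = 2.8
  mean(C) = (1 + 6 + 8 + 6 + 8) / 5 = 29/5 = 5.8

Step 2 — sample variances and covariances s[i,j] = (1/(n-1)) · Σ_k (x_{k,i} - mean_i) · (x_{k,j} - mean_j), with n-1 = 4:
  s[A,A] = ((-3.4)·(-3.4) + (-2.4)·(-2.4) + (2.6)·(2.6) + (1.6)·(1.6) + (1.6)·(1.6)) / 4 = 29.2/4 = 7.3
  s[A,B] = ((-3.4)·(0.2) + (-2.4)·(0.2) + (2.6)·(-1.8) + (1.6)·(1.2) + (1.6)·(0.2)) / 4 = -3.6/4 = -0.9
  s[A,C] = ((-3.4)·(-4.8) + (-2.4)·(0.2) + (2.6)·(2.2) + (1.6)·(0.2) + (1.6)·(2.2)) / 4 = 25.4/4 = 6.35
  s[B,B] = ((0.2)·(0.2) + (0.2)·(0.2) + (-1.8)·(-1.8) + (1.2)·(1.2) + (0.2)·(0.2)) / 4 = 4.8/4 = 1.2
  s[B,C] = ((0.2)·(-4.8) + (0.2)·(0.2) + (-1.8)·(2.2) + (1.2)·(0.2) + (0.2)·(2.2)) / 4 = -4.2/4 = -1.05
  s[C,C] = ((-4.8)·(-4.8) + (0.2)·(0.2) + (2.2)·(2.2) + (0.2)·(0.2) + (2.2)·(2.2)) / 4 = 32.8/4 = 8.2
  Sample standard deviations s_i = √(s[i,i]):
  s(A) = √(7.3) = 2.7019
  s(B) = √(1.2) = 1.0954
  s(C) = √(8.2) = 2.8636

Step 3 — r_{ij} = s_{ij} / (s_i · s_j):
  r[A,A] = 1 (diagonal).
  r[A,B] = -0.9 / (2.7019 · 1.0954) = -0.9 / 2.9597 = -0.3041
  r[A,C] = 6.35 / (2.7019 · 2.8636) = 6.35 / 7.7369 = 0.8207
  r[B,B] = 1 (diagonal).
  r[B,C] = -1.05 / (1.0954 · 2.8636) = -1.05 / 3.1369 = -0.3347
  r[C,C] = 1 (diagonal).

R is symmetric with unit diagonal. Assembling:

R = [[1, -0.3041, 0.8207],
 [-0.3041, 1, -0.3347],
 [0.8207, -0.3347, 1]]


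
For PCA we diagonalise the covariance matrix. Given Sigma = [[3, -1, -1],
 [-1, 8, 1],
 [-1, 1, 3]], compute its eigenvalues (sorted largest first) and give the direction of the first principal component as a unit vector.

Step 1 — characteristic polynomial p(λ) = det(λI - Sigma) = λ³ - tr·λ² + c_1·λ - det, where tr = trace, c_1 = sum of the principal 2×2 minors, det = det(Sigma):
  tr = 3 + 8 + 3 = 14,
  c_1 = (3·8 - (-1)²) + (3·3 - (-1)²) + (8·3 - (1)²) = 23 + 8 + 23 = 54,
  det = 3·(8·3 - (1)²) - (-1)·((-1)·3 - (1)·(-1)) + (-1)·((-1)·(1) - 8·(-1)) = 3·(23) - (-1)·(-2) + (-1)·(7) = 60.
  So p(λ) = λ³ - 14λ² + 54λ - 60.
Step 2 — look for an integer root (rational root theorem: any rational root is an integer divisor of 60). Testing λ = 2:
  p(2) = 8 - 56 + 108 - 60 = 0  ✓
  Dividing out (λ - 2): p(λ) = (λ - 2)(λ² - 12λ + 30).
Step 3 — remaining eigenvalues from the quadratic λ² - 12λ + 30 = 0:
  Δ = 12² - 4·30 = 144 - 120 = 24,  λ = (12 ± √24)/2 = (12 ± 4.899)/2 ≈ 8.4495 or 3.5505.
  Sorted: λ_1 = 8.4495,  λ_2 = 3.5505,  λ_3 = 2  (check: sum = 14 = tr ✓).

Step 4 — unit eigenvector for λ_1 ≈ 8.4495: v spans the null space of (Sigma - λ_1 I), whose rows are
  r_1 = (-5.4495, -1, -1),  r_2 = (-1, -0.4495, 1),  r_3 = (-1, 1, -5.4495).
  v is orthogonal to every row, so take v ∝ r_1 × r_2 = ((-1)·(1) - (-1)·(-0.4495), (-1)·(-1) - (-5.4495)·(1), (-5.4495)·(-0.4495) - (-1)·(-1)) ≈ (-1.4495, 6.4495, 1.4495).
  Rescale (multiply by -1 so the first nonzero entry is positive): u = (1.4495, -6.4495, -1.4495).
  ||u|| = √((1.4495)² + (-6.4495)² + (-1.4495)²) = √(45.798) ≈ 6.7674,  v_1 = u/||u|| ≈ (0.2142, -0.953, -0.2142) (||v_1|| = 1).

λ_1 = 8.4495,  λ_2 = 3.5505,  λ_3 = 2;  v_1 ≈ (0.2142, -0.953, -0.2142)


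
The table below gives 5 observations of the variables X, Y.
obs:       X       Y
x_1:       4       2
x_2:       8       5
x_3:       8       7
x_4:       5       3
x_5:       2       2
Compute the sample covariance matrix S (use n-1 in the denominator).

Step 1 — column means:
  mean(X) = (4 + 8 + 8 + 5 + 2) / 5 = 27/5 = 5.4
  mean(Y) = (2 + 5 + 7 + 3 + 2) / 5 = 19/5 = 3.8

Step 2 — sample covariance S[i,j] = (1/(n-1)) · Σ_k (x_{k,i} - mean_i) · (x_{k,j} - mean_j), with n-1 = 4.
  S[X,X] = ((-1.4)·(-1.4) + (2.6)·(2.6) + (2.6)·(2.6) + (-0.4)·(-0.4) + (-3.4)·(-3.4)) / 4 = 27.2/4 = 6.8
  S[X,Y] = ((-1.4)·(-1.8) + (2.6)·(1.2) + (2.6)·(3.2) + (-0.4)·(-0.8) + (-3.4)·(-1.8)) / 4 = 20.4/4 = 5.1
  S[Y,Y] = ((-1.8)·(-1.8) + (1.2)·(1.2) + (3.2)·(3.2) + (-0.8)·(-0.8) + (-1.8)·(-1.8)) / 4 = 18.8/4 = 4.7

S is symmetric (S[j,i] = S[i,j]). Assembling:

S = [[6.8, 5.1],
 [5.1, 4.7]]


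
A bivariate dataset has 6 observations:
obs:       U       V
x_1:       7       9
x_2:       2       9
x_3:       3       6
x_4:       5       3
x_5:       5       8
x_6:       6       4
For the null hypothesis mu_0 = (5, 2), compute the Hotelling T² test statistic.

Step 1 — sample mean vector:
  mean(U) = (7 + 2 + 3 + 5 + 5 + 6) / 6 = 28/6 = 4.6667
  mean(V) = (9 + 9 + 6 + 3 + 8 + 4) / 6 = 39/6 = 6.5
  x̄ = (4.6667, 6.5),  deviation x̄ - mu_0 = (4.6667, 6.5) - (5, 2) = (-0.3333, 4.5).

Step 2 — sample covariance matrix, S[i,j] = (1/(n-1)) · Σ_k (x_{k,i} - mean_i) · (x_{k,j} - mean_j), divisor n-1 = 5:
  S[U,U] = ((2.3333)·(2.3333) + (-2.6667)·(-2.6667) + (-1.6667)·(-1.6667) + (0.3333)·(0.3333) + (0.3333)·(0.3333) + (1.3333)·(1.3333)) / 5 = 17.3333/5 = 3.4667
  S[U,V] = ((2.3333)·(2.5) + (-2.6667)·(2.5) + (-1.6667)·(-0.5) + (0.3333)·(-3.5) + (0.3333)·(1.5) + (1.3333)·(-2.5)) / 5 = -4/5 = -0.8
  S[V,V] = ((2.5)·(2.5) + (2.5)·(2.5) + (-0.5)·(-0.5) + (-3.5)·(-3.5) + (1.5)·(1.5) + (-2.5)·(-2.5)) / 5 = 33.5/5 = 6.7
  S = [[3.4667, -0.8],
 [-0.8, 6.7]].

Step 3 — invert S. det(S) = 3.4667·6.7 - (-0.8)² = 22.5867.
  S^{-1} = (1/det) · [[d, -b], [-b, a]] = [[0.2966, 0.0354],
 [0.0354, 0.1535]].

Step 4 — quadratic form (x̄ - mu_0)^T · S^{-1} · (x̄ - mu_0):
  S^{-1} · (x̄ - mu_0) = (0.0605, 0.6789),
  (x̄ - mu_0)^T · [...] = (-0.3333)·(0.0605) + (4.5)·(0.6789) = 3.0347.

Step 5 — scale by n: T² = 6 · 3.0347 = 18.2084.

T² ≈ 18.2084


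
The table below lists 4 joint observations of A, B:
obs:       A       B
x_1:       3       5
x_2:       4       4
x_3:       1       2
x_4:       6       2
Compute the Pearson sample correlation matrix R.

Step 1 — column means:
  mean(A) = (3 + 4 + 1 + 6) / 4 = 14/4 = 3.5
  mean(B) = (5 + 4 + 2 + 2) / 4 = 13/4 = 3.25

Step 2 — sample variances and covariances s[i,j] = (1/(n-1)) · Σ_k (x_{k,i} - mean_i) · (x_{k,j} - mean_j), with n-1 = 3:
  s[A,A] = ((-0.5)·(-0.5) + (0.5)·(0.5) + (-2.5)·(-2.5) + (2.5)·(2.5)) / 3 = 13/3 = 4.3333
  s[A,B] = ((-0.5)·(1.75) + (0.5)·(0.75) + (-2.5)·(-1.25) + (2.5)·(-1.25)) / 3 = -0.5/3 = -0.1667
  s[B,B] = ((1.75)·(1.75) + (0.75)·(0.75) + (-1.25)·(-1.25) + (-1.25)·(-1.25)) / 3 = 6.75/3 = 2.25
  Sample standard deviations s_i = √(s[i,i]):
  s(A) = √(4.3333) = 2.0817
  s(B) = √(2.25) = 1.5

Step 3 — r_{ij} = s_{ij} / (s_i · s_j):
  r[A,A] = 1 (diagonal).
  r[A,B] = -0.1667 / (2.0817 · 1.5) = -0.1667 / 3.1225 = -0.0534
  r[B,B] = 1 (diagonal).

R is symmetric with unit diagonal. Assembling:

R = [[1, -0.0534],
 [-0.0534, 1]]


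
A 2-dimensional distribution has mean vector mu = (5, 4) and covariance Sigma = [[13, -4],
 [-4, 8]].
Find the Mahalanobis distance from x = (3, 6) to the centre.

Step 1 — centre the observation: (x - mu) = (-2, 2).

Step 2 — invert Sigma. det(Sigma) = 13·8 - (-4)² = 88.
  Sigma^{-1} = (1/det) · [[d, -b], [-b, a]] = [[0.0909, 0.0455],
 [0.0455, 0.1477]].

Step 3 — form the quadratic (x - mu)^T · Sigma^{-1} · (x - mu):
  Sigma^{-1} · (x - mu) = (-0.0909, 0.2045).
  (x - mu)^T · [Sigma^{-1} · (x - mu)] = (-2)·(-0.0909) + (2)·(0.2045) = 0.5909.

Step 4 — take square root: d = √(0.5909) ≈ 0.7687.

d(x, mu) = √(0.5909) ≈ 0.7687


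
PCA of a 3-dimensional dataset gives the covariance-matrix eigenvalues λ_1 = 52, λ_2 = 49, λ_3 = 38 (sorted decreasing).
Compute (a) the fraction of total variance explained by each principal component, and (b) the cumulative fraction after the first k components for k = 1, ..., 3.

Step 1 — total variance = trace(Sigma) = Σ λ_i = 52 + 49 + 38 = 139.

Step 2 — fraction explained by component i = λ_i / Σ λ:
  PC1: 52/139 = 0.3741
  PC2: 49/139 = 0.3525
  PC3: 38/139 = 0.2734

Step 3 — cumulative fraction after k components = (λ_1 + ... + λ_k) / Σ λ:
  k = 1: 52/139 = 0.3741
  k = 2: (52 + 49)/139 = 101/139 = 0.7266
  k = 3: (52 + 49 + 38)/139 = 139/139 = 1

Summary (fraction, with percent):

explained: PC1 0.3741 (37.41%), PC2 0.3525 (35.25%), PC3 0.2734 (27.34%);  cumulative: 0.3741, 0.7266, 1


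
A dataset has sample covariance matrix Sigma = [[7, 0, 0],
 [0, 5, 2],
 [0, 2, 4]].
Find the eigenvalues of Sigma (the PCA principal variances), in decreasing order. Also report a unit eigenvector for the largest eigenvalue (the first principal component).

Step 1 — characteristic polynomial p(λ) = det(λI - Sigma) = λ³ - tr·λ² + c_1·λ - det, where tr = trace, c_1 = sum of the principal 2×2 minors, det = det(Sigma):
  tr = 7 + 5 + 4 = 16,
  c_1 = (7·5 - (0)²) + (7·4 - (0)²) + (5·4 - (2)²) = 35 + 28 + 16 = 79,
  det = 7·(5·4 - (2)²) - (0)·((0)·4 - (2)·(0)) + (0)·((0)·(2) - 5·(0)) = 7·(16) - (0)·(0) + (0)·(0) = 112.
  So p(λ) = λ³ - 16λ² + 79λ - 112.
Step 2 — look for an integer root (rational root theorem: any rational root is an integer divisor of 112). Testing λ = 7:
  p(7) = 343 - 784 + 553 - 112 = 0  ✓
  Dividing out (λ - 7): p(λ) = (λ - 7)(λ² - 9λ + 16).
Step 3 — remaining eigenvalues from the quadratic λ² - 9λ + 16 = 0:
  Δ = 9² - 4·16 = 81 - 64 = 17,  λ = (9 ± √17)/2 = (9 ± 4.1231)/2 ≈ 6.5616 or 2.4384.
  Sorted: λ_1 = 7,  λ_2 = 6.5616,  λ_3 = 2.4384  (check: sum = 16 = tr ✓).

Step 4 — unit eigenvector for λ_1 = 7: v spans the null space of (Sigma - λ_1 I), whose rows are
  r_1 = (0, 0, 0),  r_2 = (0, -2, 2),  r_3 = (0, 2, -3).
  v is orthogonal to every row, so take v ∝ r_2 × r_3 = ((-2)·(-3) - (2)·(2), (2)·(0) - (0)·(-3), (0)·(2) - (-2)·(0)) = (2, 0, 0).
  Rescale (divide by 2): u = (1, 0, 0).
  ||u|| = √((1)² + (0)² + (0)²) = √(1) = 1,  v_1 = u/||u|| ≈ (1, 0, 0) (||v_1|| = 1).

λ_1 = 7,  λ_2 = 6.5616,  λ_3 = 2.4384;  v_1 ≈ (1, 0, 0)


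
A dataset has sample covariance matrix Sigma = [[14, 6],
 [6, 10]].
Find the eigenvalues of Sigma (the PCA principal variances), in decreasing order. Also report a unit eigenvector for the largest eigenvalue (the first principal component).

Step 1 — characteristic polynomial of 2×2 Sigma:
  det(Sigma - λI) = λ² - trace · λ + det = 0.
  trace = 14 + 10 = 24, det = 14·10 - (6)² = 104.
Step 2 — discriminant:
  Δ = trace² - 4·det = 576 - 416 = 160.
Step 3 — eigenvalues:
  λ = (trace ± √Δ)/2 = (24 ± 12.6491)/2,
  λ_1 = 18.3246,  λ_2 = 5.6754.

Step 4 — unit eigenvector for λ_1: solve (Sigma - λ_1 I)v = 0. First row:
  (14 - 18.3246)·v_x + (6)·v_y = 0, i.e. (-4.3246)·v_x + (6)·v_y = 0,
  so v ∝ (b, λ_1 - a) = (6, 4.3246) = u.
  ||u|| = √((6)² + (4.3246)²) = √(54.7018) ≈ 7.3961,
  v_1 = u/||u|| ≈ (0.8112, 0.5847) (||v_1|| = 1).

λ_1 = 18.3246,  λ_2 = 5.6754;  v_1 ≈ (0.8112, 0.5847)


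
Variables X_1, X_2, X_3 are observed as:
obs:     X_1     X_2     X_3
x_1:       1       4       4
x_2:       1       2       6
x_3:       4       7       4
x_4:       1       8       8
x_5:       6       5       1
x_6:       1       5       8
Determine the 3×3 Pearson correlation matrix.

Step 1 — column means:
  mean(X_1) = (1 + 1 + 4 + 1 + 6 + 1) / 6 = 14/6 = 2.3333
  mean(X_2) = (4 + 2 + 7 + 8 + 5 + 5) / 6 = 31/6 = 5.1667
  mean(X_3) = (4 + 6 + 4 + 8 + 1 + 8) / 6 = 31/6 = 5.1667

Step 2 — sample variances and covariances s[i,j] = (1/(n-1)) · Σ_k (x_{k,i} - mean_i) · (x_{k,j} - mean_j), with n-1 = 5:
  s[X_1,X_1] = ((-1.3333)·(-1.3333) + (-1.3333)·(-1.3333) + (1.6667)·(1.6667) + (-1.3333)·(-1.3333) + (3.6667)·(3.6667) + (-1.3333)·(-1.3333)) / 5 = 23.3333/5 = 4.6667
  s[X_1,X_2] = ((-1.3333)·(-1.1667) + (-1.3333)·(-3.1667) + (1.6667)·(1.8333) + (-1.3333)·(2.8333) + (3.6667)·(-0.1667) + (-1.3333)·(-0.1667)) / 5 = 4.6667/5 = 0.9333
  s[X_1,X_3] = ((-1.3333)·(-1.1667) + (-1.3333)·(0.8333) + (1.6667)·(-1.1667) + (-1.3333)·(2.8333) + (3.6667)·(-4.1667) + (-1.3333)·(2.8333)) / 5 = -24.3333/5 = -4.8667
  s[X_2,X_2] = ((-1.1667)·(-1.1667) + (-3.1667)·(-3.1667) + (1.8333)·(1.8333) + (2.8333)·(2.8333) + (-0.1667)·(-0.1667) + (-0.1667)·(-0.1667)) / 5 = 22.8333/5 = 4.5667
  s[X_2,X_3] = ((-1.1667)·(-1.1667) + (-3.1667)·(0.8333) + (1.8333)·(-1.1667) + (2.8333)·(2.8333) + (-0.1667)·(-4.1667) + (-0.1667)·(2.8333)) / 5 = 4.8333/5 = 0.9667
  s[X_3,X_3] = ((-1.1667)·(-1.1667) + (0.8333)·(0.8333) + (-1.1667)·(-1.1667) + (2.8333)·(2.8333) + (-4.1667)·(-4.1667) + (2.8333)·(2.8333)) / 5 = 36.8333/5 = 7.3667
  Sample standard deviations s_i = √(s[i,i]):
  s(X_1) = √(4.6667) = 2.1602
  s(X_2) = √(4.5667) = 2.137
  s(X_3) = √(7.3667) = 2.7142

Step 3 — r_{ij} = s_{ij} / (s_i · s_j):
  r[X_1,X_1] = 1 (diagonal).
  r[X_1,X_2] = 0.9333 / (2.1602 · 2.137) = 0.9333 / 4.6164 = 0.2022
  r[X_1,X_3] = -4.8667 / (2.1602 · 2.7142) = -4.8667 / 5.8633 = -0.83
  r[X_2,X_2] = 1 (diagonal).
  r[X_2,X_3] = 0.9667 / (2.137 · 2.7142) = 0.9667 / 5.8001 = 0.1667
  r[X_3,X_3] = 1 (diagonal).

R is symmetric with unit diagonal. Assembling:

R = [[1, 0.2022, -0.83],
 [0.2022, 1, 0.1667],
 [-0.83, 0.1667, 1]]


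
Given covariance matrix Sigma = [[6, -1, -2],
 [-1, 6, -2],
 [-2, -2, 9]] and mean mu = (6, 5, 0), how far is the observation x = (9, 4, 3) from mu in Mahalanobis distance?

Step 1 — centre the observation: (x - mu) = (3, -1, 3).

Step 2 — invert Sigma (cofactor / det for 3×3, or solve directly):
  Sigma^{-1} = [[0.1931, 0.0502, 0.0541],
 [0.0502, 0.1931, 0.0541],
 [0.0541, 0.0541, 0.1351]].

Step 3 — form the quadratic (x - mu)^T · Sigma^{-1} · (x - mu):
  Sigma^{-1} · (x - mu) = (0.6911, 0.1197, 0.5135).
  (x - mu)^T · [Sigma^{-1} · (x - mu)] = (3)·(0.6911) + (-1)·(0.1197) + (3)·(0.5135) = 3.4942.

Step 4 — take square root: d = √(3.4942) ≈ 1.8693.

d(x, mu) = √(3.4942) ≈ 1.8693


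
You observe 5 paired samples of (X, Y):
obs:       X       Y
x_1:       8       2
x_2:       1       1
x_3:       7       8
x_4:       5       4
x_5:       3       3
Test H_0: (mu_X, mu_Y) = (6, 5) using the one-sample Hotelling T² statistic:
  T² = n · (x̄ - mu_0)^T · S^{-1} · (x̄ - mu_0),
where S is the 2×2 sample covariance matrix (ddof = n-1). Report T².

Step 1 — sample mean vector:
  mean(X) = (8 + 1 + 7 + 5 + 3) / 5 = 24/5 = 4.8
  mean(Y) = (2 + 1 + 8 + 4 + 3) / 5 = 18/5 = 3.6
  x̄ = (4.8, 3.6),  deviation x̄ - mu_0 = (4.8, 3.6) - (6, 5) = (-1.2, -1.4).

Step 2 — sample covariance matrix, S[i,j] = (1/(n-1)) · Σ_k (x_{k,i} - mean_i) · (x_{k,j} - mean_j), divisor n-1 = 4:
  S[X,X] = ((3.2)·(3.2) + (-3.8)·(-3.8) + (2.2)·(2.2) + (0.2)·(0.2) + (-1.8)·(-1.8)) / 4 = 32.8/4 = 8.2
  S[X,Y] = ((3.2)·(-1.6) + (-3.8)·(-2.6) + (2.2)·(4.4) + (0.2)·(0.4) + (-1.8)·(-0.6)) / 4 = 15.6/4 = 3.9
  S[Y,Y] = ((-1.6)·(-1.6) + (-2.6)·(-2.6) + (4.4)·(4.4) + (0.4)·(0.4) + (-0.6)·(-0.6)) / 4 = 29.2/4 = 7.3
  S = [[8.2, 3.9],
 [3.9, 7.3]].

Step 3 — invert S. det(S) = 8.2·7.3 - (3.9)² = 44.65.
  S^{-1} = (1/det) · [[d, -b], [-b, a]] = [[0.1635, -0.0873],
 [-0.0873, 0.1837]].

Step 4 — quadratic form (x̄ - mu_0)^T · S^{-1} · (x̄ - mu_0):
  S^{-1} · (x̄ - mu_0) = (-0.0739, -0.1523),
  (x̄ - mu_0)^T · [...] = (-1.2)·(-0.0739) + (-1.4)·(-0.1523) = 0.3019.

Step 5 — scale by n: T² = 5 · 0.3019 = 1.5095.

T² ≈ 1.5095


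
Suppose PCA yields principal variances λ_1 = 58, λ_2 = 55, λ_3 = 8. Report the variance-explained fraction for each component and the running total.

Step 1 — total variance = trace(Sigma) = Σ λ_i = 58 + 55 + 8 = 121.

Step 2 — fraction explained by component i = λ_i / Σ λ:
  PC1: 58/121 = 0.4793
  PC2: 55/121 = 0.4545
  PC3: 8/121 = 0.0661

Step 3 — cumulative fraction after k components = (λ_1 + ... + λ_k) / Σ λ:
  k = 1: 58/121 = 0.4793
  k = 2: (58 + 55)/121 = 113/121 = 0.9339
  k = 3: (58 + 55 + 8)/121 = 121/121 = 1

Summary (fraction, with percent):

explained: PC1 0.4793 (47.93%), PC2 0.4545 (45.45%), PC3 0.0661 (6.61%);  cumulative: 0.4793, 0.9339, 1


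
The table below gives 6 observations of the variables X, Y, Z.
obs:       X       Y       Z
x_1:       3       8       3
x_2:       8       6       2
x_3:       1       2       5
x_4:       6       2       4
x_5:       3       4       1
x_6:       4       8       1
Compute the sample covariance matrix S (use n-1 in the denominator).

Step 1 — column means:
  mean(X) = (3 + 8 + 1 + 6 + 3 + 4) / 6 = 25/6 = 4.1667
  mean(Y) = (8 + 6 + 2 + 2 + 4 + 8) / 6 = 30/6 = 5
  mean(Z) = (3 + 2 + 5 + 4 + 1 + 1) / 6 = 16/6 = 2.6667

Step 2 — sample covariance S[i,j] = (1/(n-1)) · Σ_k (x_{k,i} - mean_i) · (x_{k,j} - mean_j), with n-1 = 5.
  S[X,X] = ((-1.1667)·(-1.1667) + (3.8333)·(3.8333) + (-3.1667)·(-3.1667) + (1.8333)·(1.8333) + (-1.1667)·(-1.1667) + (-0.1667)·(-0.1667)) / 5 = 30.8333/5 = 6.1667
  S[X,Y] = ((-1.1667)·(3) + (3.8333)·(1) + (-3.1667)·(-3) + (1.8333)·(-3) + (-1.1667)·(-1) + (-0.1667)·(3)) / 5 = 5/5 = 1
  S[X,Z] = ((-1.1667)·(0.3333) + (3.8333)·(-0.6667) + (-3.1667)·(2.3333) + (1.8333)·(1.3333) + (-1.1667)·(-1.6667) + (-0.1667)·(-1.6667)) / 5 = -5.6667/5 = -1.1333
  S[Y,Y] = ((3)·(3) + (1)·(1) + (-3)·(-3) + (-3)·(-3) + (-1)·(-1) + (3)·(3)) / 5 = 38/5 = 7.6
  S[Y,Z] = ((3)·(0.3333) + (1)·(-0.6667) + (-3)·(2.3333) + (-3)·(1.3333) + (-1)·(-1.6667) + (3)·(-1.6667)) / 5 = -14/5 = -2.8
  S[Z,Z] = ((0.3333)·(0.3333) + (-0.6667)·(-0.6667) + (2.3333)·(2.3333) + (1.3333)·(1.3333) + (-1.6667)·(-1.6667) + (-1.6667)·(-1.6667)) / 5 = 13.3333/5 = 2.6667

S is symmetric (S[j,i] = S[i,j]). Assembling:

S = [[6.1667, 1, -1.1333],
 [1, 7.6, -2.8],
 [-1.1333, -2.8, 2.6667]]


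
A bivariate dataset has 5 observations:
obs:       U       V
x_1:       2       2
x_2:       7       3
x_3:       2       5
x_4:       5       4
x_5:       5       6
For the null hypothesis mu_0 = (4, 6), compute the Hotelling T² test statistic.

Step 1 — sample mean vector:
  mean(U) = (2 + 7 + 2 + 5 + 5) / 5 = 21/5 = 4.2
  mean(V) = (2 + 3 + 5 + 4 + 6) / 5 = 20/5 = 4
  x̄ = (4.2, 4),  deviation x̄ - mu_0 = (4.2, 4) - (4, 6) = (0.2, -2).

Step 2 — sample covariance matrix, S[i,j] = (1/(n-1)) · Σ_k (x_{k,i} - mean_i) · (x_{k,j} - mean_j), divisor n-1 = 4:
  S[U,U] = ((-2.2)·(-2.2) + (2.8)·(2.8) + (-2.2)·(-2.2) + (0.8)·(0.8) + (0.8)·(0.8)) / 4 = 18.8/4 = 4.7
  S[U,V] = ((-2.2)·(-2) + (2.8)·(-1) + (-2.2)·(1) + (0.8)·(0) + (0.8)·(2)) / 4 = 1/4 = 0.25
  S[V,V] = ((-2)·(-2) + (-1)·(-1) + (1)·(1) + (0)·(0) + (2)·(2)) / 4 = 10/4 = 2.5
  S = [[4.7, 0.25],
 [0.25, 2.5]].

Step 3 — invert S. det(S) = 4.7·2.5 - (0.25)² = 11.6875.
  S^{-1} = (1/det) · [[d, -b], [-b, a]] = [[0.2139, -0.0214],
 [-0.0214, 0.4021]].

Step 4 — quadratic form (x̄ - mu_0)^T · S^{-1} · (x̄ - mu_0):
  S^{-1} · (x̄ - mu_0) = (0.0856, -0.8086),
  (x̄ - mu_0)^T · [...] = (0.2)·(0.0856) + (-2)·(-0.8086) = 1.6342.

Step 5 — scale by n: T² = 5 · 1.6342 = 8.1711.

T² ≈ 8.1711


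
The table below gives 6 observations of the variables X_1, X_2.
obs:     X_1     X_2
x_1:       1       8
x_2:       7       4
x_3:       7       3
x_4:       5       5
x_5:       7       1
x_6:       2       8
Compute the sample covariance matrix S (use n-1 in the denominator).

Step 1 — column means:
  mean(X_1) = (1 + 7 + 7 + 5 + 7 + 2) / 6 = 29/6 = 4.8333
  mean(X_2) = (8 + 4 + 3 + 5 + 1 + 8) / 6 = 29/6 = 4.8333

Step 2 — sample covariance S[i,j] = (1/(n-1)) · Σ_k (x_{k,i} - mean_i) · (x_{k,j} - mean_j), with n-1 = 5.
  S[X_1,X_1] = ((-3.8333)·(-3.8333) + (2.1667)·(2.1667) + (2.1667)·(2.1667) + (0.1667)·(0.1667) + (2.1667)·(2.1667) + (-2.8333)·(-2.8333)) / 5 = 36.8333/5 = 7.3667
  S[X_1,X_2] = ((-3.8333)·(3.1667) + (2.1667)·(-0.8333) + (2.1667)·(-1.8333) + (0.1667)·(0.1667) + (2.1667)·(-3.8333) + (-2.8333)·(3.1667)) / 5 = -35.1667/5 = -7.0333
  S[X_2,X_2] = ((3.1667)·(3.1667) + (-0.8333)·(-0.8333) + (-1.8333)·(-1.8333) + (0.1667)·(0.1667) + (-3.8333)·(-3.8333) + (3.1667)·(3.1667)) / 5 = 38.8333/5 = 7.7667

S is symmetric (S[j,i] = S[i,j]). Assembling:

S = [[7.3667, -7.0333],
 [-7.0333, 7.7667]]


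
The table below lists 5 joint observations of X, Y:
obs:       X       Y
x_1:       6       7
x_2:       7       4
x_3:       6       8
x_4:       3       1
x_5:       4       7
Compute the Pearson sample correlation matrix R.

Step 1 — column means:
  mean(X) = (6 + 7 + 6 + 3 + 4) / 5 = 26/5 = 5.2
  mean(Y) = (7 + 4 + 8 + 1 + 7) / 5 = 27/5 = 5.4

Step 2 — sample variances and covariances s[i,j] = (1/(n-1)) · Σ_k (x_{k,i} - mean_i) · (x_{k,j} - mean_j), with n-1 = 4:
  s[X,X] = ((0.8)·(0.8) + (1.8)·(1.8) + (0.8)·(0.8) + (-2.2)·(-2.2) + (-1.2)·(-1.2)) / 4 = 10.8/4 = 2.7
  s[X,Y] = ((0.8)·(1.6) + (1.8)·(-1.4) + (0.8)·(2.6) + (-2.2)·(-4.4) + (-1.2)·(1.6)) / 4 = 8.6/4 = 2.15
  s[Y,Y] = ((1.6)·(1.6) + (-1.4)·(-1.4) + (2.6)·(2.6) + (-4.4)·(-4.4) + (1.6)·(1.6)) / 4 = 33.2/4 = 8.3
  Sample standard deviations s_i = √(s[i,i]):
  s(X) = √(2.7) = 1.6432
  s(Y) = √(8.3) = 2.881

Step 3 — r_{ij} = s_{ij} / (s_i · s_j):
  r[X,X] = 1 (diagonal).
  r[X,Y] = 2.15 / (1.6432 · 2.881) = 2.15 / 4.7339 = 0.4542
  r[Y,Y] = 1 (diagonal).

R is symmetric with unit diagonal. Assembling:

R = [[1, 0.4542],
 [0.4542, 1]]


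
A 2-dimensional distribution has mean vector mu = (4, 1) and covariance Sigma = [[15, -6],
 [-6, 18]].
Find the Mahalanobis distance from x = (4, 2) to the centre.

Step 1 — centre the observation: (x - mu) = (0, 1).

Step 2 — invert Sigma. det(Sigma) = 15·18 - (-6)² = 234.
  Sigma^{-1} = (1/det) · [[d, -b], [-b, a]] = [[0.0769, 0.0256],
 [0.0256, 0.0641]].

Step 3 — form the quadratic (x - mu)^T · Sigma^{-1} · (x - mu):
  Sigma^{-1} · (x - mu) = (0.0256, 0.0641).
  (x - mu)^T · [Sigma^{-1} · (x - mu)] = (0)·(0.0256) + (1)·(0.0641) = 0.0641.

Step 4 — take square root: d = √(0.0641) ≈ 0.2532.

d(x, mu) = √(0.0641) ≈ 0.2532


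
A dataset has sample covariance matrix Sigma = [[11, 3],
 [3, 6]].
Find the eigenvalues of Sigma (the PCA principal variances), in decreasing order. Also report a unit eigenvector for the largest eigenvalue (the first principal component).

Step 1 — characteristic polynomial of 2×2 Sigma:
  det(Sigma - λI) = λ² - trace · λ + det = 0.
  trace = 11 + 6 = 17, det = 11·6 - (3)² = 57.
Step 2 — discriminant:
  Δ = trace² - 4·det = 289 - 228 = 61.
Step 3 — eigenvalues:
  λ = (trace ± √Δ)/2 = (17 ± 7.8102)/2,
  λ_1 = 12.4051,  λ_2 = 4.5949.

Step 4 — unit eigenvector for λ_1: solve (Sigma - λ_1 I)v = 0. First row:
  (11 - 12.4051)·v_x + (3)·v_y = 0, i.e. (-1.4051)·v_x + (3)·v_y = 0,
  so v ∝ (b, λ_1 - a) = (3, 1.4051) = u.
  ||u|| = √((3)² + (1.4051)²) = √(10.9744) ≈ 3.3128,
  v_1 = u/||u|| ≈ (0.9056, 0.4242) (||v_1|| = 1).

λ_1 = 12.4051,  λ_2 = 4.5949;  v_1 ≈ (0.9056, 0.4242)


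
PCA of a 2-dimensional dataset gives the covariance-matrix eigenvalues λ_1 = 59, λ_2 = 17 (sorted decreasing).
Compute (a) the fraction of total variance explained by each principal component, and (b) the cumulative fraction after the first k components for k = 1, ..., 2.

Step 1 — total variance = trace(Sigma) = Σ λ_i = 59 + 17 = 76.

Step 2 — fraction explained by component i = λ_i / Σ λ:
  PC1: 59/76 = 0.7763
  PC2: 17/76 = 0.2237

Step 3 — cumulative fraction after k components = (λ_1 + ... + λ_k) / Σ λ:
  k = 1: 59/76 = 0.7763
  k = 2: (59 + 17)/76 = 76/76 = 1

Summary (fraction, with percent):

explained: PC1 0.7763 (77.63%), PC2 0.2237 (22.37%);  cumulative: 0.7763, 1


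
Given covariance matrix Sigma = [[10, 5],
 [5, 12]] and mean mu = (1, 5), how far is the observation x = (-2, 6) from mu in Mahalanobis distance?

Step 1 — centre the observation: (x - mu) = (-3, 1).

Step 2 — invert Sigma. det(Sigma) = 10·12 - (5)² = 95.
  Sigma^{-1} = (1/det) · [[d, -b], [-b, a]] = [[0.1263, -0.0526],
 [-0.0526, 0.1053]].

Step 3 — form the quadratic (x - mu)^T · Sigma^{-1} · (x - mu):
  Sigma^{-1} · (x - mu) = (-0.4316, 0.2632).
  (x - mu)^T · [Sigma^{-1} · (x - mu)] = (-3)·(-0.4316) + (1)·(0.2632) = 1.5579.

Step 4 — take square root: d = √(1.5579) ≈ 1.2482.

d(x, mu) = √(1.5579) ≈ 1.2482


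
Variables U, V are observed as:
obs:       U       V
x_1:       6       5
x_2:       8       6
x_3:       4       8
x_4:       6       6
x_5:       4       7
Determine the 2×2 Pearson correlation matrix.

Step 1 — column means:
  mean(U) = (6 + 8 + 4 + 6 + 4) / 5 = 28/5 = 5.6
  mean(V) = (5 + 6 + 8 + 6 + 7) / 5 = 32/5 = 6.4

Step 2 — sample variances and covariances s[i,j] = (1/(n-1)) · Σ_k (x_{k,i} - mean_i) · (x_{k,j} - mean_j), with n-1 = 4:
  s[U,U] = ((0.4)·(0.4) + (2.4)·(2.4) + (-1.6)·(-1.6) + (0.4)·(0.4) + (-1.6)·(-1.6)) / 4 = 11.2/4 = 2.8
  s[U,V] = ((0.4)·(-1.4) + (2.4)·(-0.4) + (-1.6)·(1.6) + (0.4)·(-0.4) + (-1.6)·(0.6)) / 4 = -5.2/4 = -1.3
  s[V,V] = ((-1.4)·(-1.4) + (-0.4)·(-0.4) + (1.6)·(1.6) + (-0.4)·(-0.4) + (0.6)·(0.6)) / 4 = 5.2/4 = 1.3
  Sample standard deviations s_i = √(s[i,i]):
  s(U) = √(2.8) = 1.6733
  s(V) = √(1.3) = 1.1402

Step 3 — r_{ij} = s_{ij} / (s_i · s_j):
  r[U,U] = 1 (diagonal).
  r[U,V] = -1.3 / (1.6733 · 1.1402) = -1.3 / 1.9079 = -0.6814
  r[V,V] = 1 (diagonal).

R is symmetric with unit diagonal. Assembling:

R = [[1, -0.6814],
 [-0.6814, 1]]


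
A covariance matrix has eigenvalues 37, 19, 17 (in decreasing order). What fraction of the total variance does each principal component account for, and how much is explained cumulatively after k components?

Step 1 — total variance = trace(Sigma) = Σ λ_i = 37 + 19 + 17 = 73.

Step 2 — fraction explained by component i = λ_i / Σ λ:
  PC1: 37/73 = 0.5068
  PC2: 19/73 = 0.2603
  PC3: 17/73 = 0.2329

Step 3 — cumulative fraction after k components = (λ_1 + ... + λ_k) / Σ λ:
  k = 1: 37/73 = 0.5068
  k = 2: (37 + 19)/73 = 56/73 = 0.7671
  k = 3: (37 + 19 + 17)/73 = 73/73 = 1

Summary (fraction, with percent):

explained: PC1 0.5068 (50.68%), PC2 0.2603 (26.03%), PC3 0.2329 (23.29%);  cumulative: 0.5068, 0.7671, 1


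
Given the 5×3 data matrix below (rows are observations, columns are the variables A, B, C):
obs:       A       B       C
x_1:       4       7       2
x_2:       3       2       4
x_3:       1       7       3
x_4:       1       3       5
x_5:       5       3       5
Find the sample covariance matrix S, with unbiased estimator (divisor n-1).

Step 1 — column means:
  mean(A) = (4 + 3 + 1 + 1 + 5) / 5 = 14/5 = 2.8
  mean(B) = (7 + 2 + 7 + 3 + 3) / 5 = 22/5 = 4.4
  mean(C) = (2 + 4 + 3 + 5 + 5) / 5 = 19/5 = 3.8

Step 2 — sample covariance S[i,j] = (1/(n-1)) · Σ_k (x_{k,i} - mean_i) · (x_{k,j} - mean_j), with n-1 = 4.
  S[A,A] = ((1.2)·(1.2) + (0.2)·(0.2) + (-1.8)·(-1.8) + (-1.8)·(-1.8) + (2.2)·(2.2)) / 4 = 12.8/4 = 3.2
  S[A,B] = ((1.2)·(2.6) + (0.2)·(-2.4) + (-1.8)·(2.6) + (-1.8)·(-1.4) + (2.2)·(-1.4)) / 4 = -2.6/4 = -0.65
  S[A,C] = ((1.2)·(-1.8) + (0.2)·(0.2) + (-1.8)·(-0.8) + (-1.8)·(1.2) + (2.2)·(1.2)) / 4 = -0.2/4 = -0.05
  S[B,B] = ((2.6)·(2.6) + (-2.4)·(-2.4) + (2.6)·(2.6) + (-1.4)·(-1.4) + (-1.4)·(-1.4)) / 4 = 23.2/4 = 5.8
  S[B,C] = ((2.6)·(-1.8) + (-2.4)·(0.2) + (2.6)·(-0.8) + (-1.4)·(1.2) + (-1.4)·(1.2)) / 4 = -10.6/4 = -2.65
  S[C,C] = ((-1.8)·(-1.8) + (0.2)·(0.2) + (-0.8)·(-0.8) + (1.2)·(1.2) + (1.2)·(1.2)) / 4 = 6.8/4 = 1.7

S is symmetric (S[j,i] = S[i,j]). Assembling:

S = [[3.2, -0.65, -0.05],
 [-0.65, 5.8, -2.65],
 [-0.05, -2.65, 1.7]]


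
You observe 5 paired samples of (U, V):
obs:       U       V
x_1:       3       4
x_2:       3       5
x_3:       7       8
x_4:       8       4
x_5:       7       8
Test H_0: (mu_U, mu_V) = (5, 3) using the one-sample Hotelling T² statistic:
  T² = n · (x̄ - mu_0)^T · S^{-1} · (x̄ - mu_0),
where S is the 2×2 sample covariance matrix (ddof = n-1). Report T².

Step 1 — sample mean vector:
  mean(U) = (3 + 3 + 7 + 8 + 7) / 5 = 28/5 = 5.6
  mean(V) = (4 + 5 + 8 + 4 + 8) / 5 = 29/5 = 5.8
  x̄ = (5.6, 5.8),  deviation x̄ - mu_0 = (5.6, 5.8) - (5, 3) = (0.6, 2.8).

Step 2 — sample covariance matrix, S[i,j] = (1/(n-1)) · Σ_k (x_{k,i} - mean_i) · (x_{k,j} - mean_j), divisor n-1 = 4:
  S[U,U] = ((-2.6)·(-2.6) + (-2.6)·(-2.6) + (1.4)·(1.4) + (2.4)·(2.4) + (1.4)·(1.4)) / 4 = 23.2/4 = 5.8
  S[U,V] = ((-2.6)·(-1.8) + (-2.6)·(-0.8) + (1.4)·(2.2) + (2.4)·(-1.8) + (1.4)·(2.2)) / 4 = 8.6/4 = 2.15
  S[V,V] = ((-1.8)·(-1.8) + (-0.8)·(-0.8) + (2.2)·(2.2) + (-1.8)·(-1.8) + (2.2)·(2.2)) / 4 = 16.8/4 = 4.2
  S = [[5.8, 2.15],
 [2.15, 4.2]].

Step 3 — invert S. det(S) = 5.8·4.2 - (2.15)² = 19.7375.
  S^{-1} = (1/det) · [[d, -b], [-b, a]] = [[0.2128, -0.1089],
 [-0.1089, 0.2939]].

Step 4 — quadratic form (x̄ - mu_0)^T · S^{-1} · (x̄ - mu_0):
  S^{-1} · (x̄ - mu_0) = (-0.1773, 0.7574),
  (x̄ - mu_0)^T · [...] = (0.6)·(-0.1773) + (2.8)·(0.7574) = 2.0144.

Step 5 — scale by n: T² = 5 · 2.0144 = 10.0722.

T² ≈ 10.0722


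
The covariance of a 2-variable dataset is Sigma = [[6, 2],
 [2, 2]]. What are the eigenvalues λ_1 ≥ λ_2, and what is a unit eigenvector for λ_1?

Step 1 — characteristic polynomial of 2×2 Sigma:
  det(Sigma - λI) = λ² - trace · λ + det = 0.
  trace = 6 + 2 = 8, det = 6·2 - (2)² = 8.
Step 2 — discriminant:
  Δ = trace² - 4·det = 64 - 32 = 32.
Step 3 — eigenvalues:
  λ = (trace ± √Δ)/2 = (8 ± 5.6569)/2,
  λ_1 = 6.8284,  λ_2 = 1.1716.

Step 4 — unit eigenvector for λ_1: solve (Sigma - λ_1 I)v = 0. First row:
  (6 - 6.8284)·v_x + (2)·v_y = 0, i.e. (-0.8284)·v_x + (2)·v_y = 0,
  so v ∝ (b, λ_1 - a) = (2, 0.8284) = u.
  ||u|| = √((2)² + (0.8284)²) = √(4.6863) ≈ 2.1648,
  v_1 = u/||u|| ≈ (0.9239, 0.3827) (||v_1|| = 1).

λ_1 = 6.8284,  λ_2 = 1.1716;  v_1 ≈ (0.9239, 0.3827)


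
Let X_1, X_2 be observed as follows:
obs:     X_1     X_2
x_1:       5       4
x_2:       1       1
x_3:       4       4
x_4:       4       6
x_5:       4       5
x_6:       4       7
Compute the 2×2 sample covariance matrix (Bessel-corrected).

Step 1 — column means:
  mean(X_1) = (5 + 1 + 4 + 4 + 4 + 4) / 6 = 22/6 = 3.6667
  mean(X_2) = (4 + 1 + 4 + 6 + 5 + 7) / 6 = 27/6 = 4.5

Step 2 — sample covariance S[i,j] = (1/(n-1)) · Σ_k (x_{k,i} - mean_i) · (x_{k,j} - mean_j), with n-1 = 5.
  S[X_1,X_1] = ((1.3333)·(1.3333) + (-2.6667)·(-2.6667) + (0.3333)·(0.3333) + (0.3333)·(0.3333) + (0.3333)·(0.3333) + (0.3333)·(0.3333)) / 5 = 9.3333/5 = 1.8667
  S[X_1,X_2] = ((1.3333)·(-0.5) + (-2.6667)·(-3.5) + (0.3333)·(-0.5) + (0.3333)·(1.5) + (0.3333)·(0.5) + (0.3333)·(2.5)) / 5 = 10/5 = 2
  S[X_2,X_2] = ((-0.5)·(-0.5) + (-3.5)·(-3.5) + (-0.5)·(-0.5) + (1.5)·(1.5) + (0.5)·(0.5) + (2.5)·(2.5)) / 5 = 21.5/5 = 4.3

S is symmetric (S[j,i] = S[i,j]). Assembling:

S = [[1.8667, 2],
 [2, 4.3]]


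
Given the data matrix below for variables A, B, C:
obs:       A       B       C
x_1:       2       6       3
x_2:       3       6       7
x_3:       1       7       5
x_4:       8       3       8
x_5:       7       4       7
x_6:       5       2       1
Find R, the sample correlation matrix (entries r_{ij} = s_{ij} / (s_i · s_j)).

Step 1 — column means:
  mean(A) = (2 + 3 + 1 + 8 + 7 + 5) / 6 = 26/6 = 4.3333
  mean(B) = (6 + 6 + 7 + 3 + 4 + 2) / 6 = 28/6 = 4.6667
  mean(C) = (3 + 7 + 5 + 8 + 7 + 1) / 6 = 31/6 = 5.1667

Step 2 — sample variances and covariances s[i,j] = (1/(n-1)) · Σ_k (x_{k,i} - mean_i) · (x_{k,j} - mean_j), with n-1 = 5:
  s[A,A] = ((-2.3333)·(-2.3333) + (-1.3333)·(-1.3333) + (-3.3333)·(-3.3333) + (3.6667)·(3.6667) + (2.6667)·(2.6667) + (0.6667)·(0.6667)) / 5 = 39.3333/5 = 7.8667
  s[A,B] = ((-2.3333)·(1.3333) + (-1.3333)·(1.3333) + (-3.3333)·(2.3333) + (3.6667)·(-1.6667) + (2.6667)·(-0.6667) + (0.6667)·(-2.6667)) / 5 = -22.3333/5 = -4.4667
  s[A,C] = ((-2.3333)·(-2.1667) + (-1.3333)·(1.8333) + (-3.3333)·(-0.1667) + (3.6667)·(2.8333) + (2.6667)·(1.8333) + (0.6667)·(-4.1667)) / 5 = 15.6667/5 = 3.1333
  s[B,B] = ((1.3333)·(1.3333) + (1.3333)·(1.3333) + (2.3333)·(2.3333) + (-1.6667)·(-1.6667) + (-0.6667)·(-0.6667) + (-2.6667)·(-2.6667)) / 5 = 19.3333/5 = 3.8667
  s[B,C] = ((1.3333)·(-2.1667) + (1.3333)·(1.8333) + (2.3333)·(-0.1667) + (-1.6667)·(2.8333) + (-0.6667)·(1.8333) + (-2.6667)·(-4.1667)) / 5 = 4.3333/5 = 0.8667
  s[C,C] = ((-2.1667)·(-2.1667) + (1.8333)·(1.8333) + (-0.1667)·(-0.1667) + (2.8333)·(2.8333) + (1.8333)·(1.8333) + (-4.1667)·(-4.1667)) / 5 = 36.8333/5 = 7.3667
  Sample standard deviations s_i = √(s[i,i]):
  s(A) = √(7.8667) = 2.8048
  s(B) = √(3.8667) = 1.9664
  s(C) = √(7.3667) = 2.7142

Step 3 — r_{ij} = s_{ij} / (s_i · s_j):
  r[A,A] = 1 (diagonal).
  r[A,B] = -4.4667 / (2.8048 · 1.9664) = -4.4667 / 5.5152 = -0.8099
  r[A,C] = 3.1333 / (2.8048 · 2.7142) = 3.1333 / 7.6126 = 0.4116
  r[B,B] = 1 (diagonal).
  r[B,C] = 0.8667 / (1.9664 · 2.7142) = 0.8667 / 5.3371 = 0.1624
  r[C,C] = 1 (diagonal).

R is symmetric with unit diagonal. Assembling:

R = [[1, -0.8099, 0.4116],
 [-0.8099, 1, 0.1624],
 [0.4116, 0.1624, 1]]


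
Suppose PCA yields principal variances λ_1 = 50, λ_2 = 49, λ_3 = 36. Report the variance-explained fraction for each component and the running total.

Step 1 — total variance = trace(Sigma) = Σ λ_i = 50 + 49 + 36 = 135.

Step 2 — fraction explained by component i = λ_i / Σ λ:
  PC1: 50/135 = 0.3704
  PC2: 49/135 = 0.363
  PC3: 36/135 = 0.2667

Step 3 — cumulative fraction after k components = (λ_1 + ... + λ_k) / Σ λ:
  k = 1: 50/135 = 0.3704
  k = 2: (50 + 49)/135 = 99/135 = 0.7333
  k = 3: (50 + 49 + 36)/135 = 135/135 = 1

Summary (fraction, with percent):

explained: PC1 0.3704 (37.04%), PC2 0.363 (36.3%), PC3 0.2667 (26.67%);  cumulative: 0.3704, 0.7333, 1


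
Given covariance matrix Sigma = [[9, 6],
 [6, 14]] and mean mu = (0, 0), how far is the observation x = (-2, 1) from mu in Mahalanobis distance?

Step 1 — centre the observation: (x - mu) = (-2, 1).

Step 2 — invert Sigma. det(Sigma) = 9·14 - (6)² = 90.
  Sigma^{-1} = (1/det) · [[d, -b], [-b, a]] = [[0.1556, -0.0667],
 [-0.0667, 0.1]].

Step 3 — form the quadratic (x - mu)^T · Sigma^{-1} · (x - mu):
  Sigma^{-1} · (x - mu) = (-0.3778, 0.2333).
  (x - mu)^T · [Sigma^{-1} · (x - mu)] = (-2)·(-0.3778) + (1)·(0.2333) = 0.9889.

Step 4 — take square root: d = √(0.9889) ≈ 0.9944.

d(x, mu) = √(0.9889) ≈ 0.9944


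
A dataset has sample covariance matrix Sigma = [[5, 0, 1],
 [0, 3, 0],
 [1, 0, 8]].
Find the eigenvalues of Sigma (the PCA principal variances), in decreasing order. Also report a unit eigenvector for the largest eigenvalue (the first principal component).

Step 1 — characteristic polynomial p(λ) = det(λI - Sigma) = λ³ - tr·λ² + c_1·λ - det, where tr = trace, c_1 = sum of the principal 2×2 minors, det = det(Sigma):
  tr = 5 + 3 + 8 = 16,
  c_1 = (5·3 - (0)²) + (5·8 - (1)²) + (3·8 - (0)²) = 15 + 39 + 24 = 78,
  det = 5·(3·8 - (0)²) - (0)·((0)·8 - (0)·(1)) + (1)·((0)·(0) - 3·(1)) = 5·(24) - (0)·(0) + (1)·(-3) = 117.
  So p(λ) = λ³ - 16λ² + 78λ - 117.
Step 2 — look for an integer root (rational root theorem: any rational root is an integer divisor of 117). Testing λ = 3:
  p(3) = 27 - 144 + 234 - 117 = 0  ✓
  Dividing out (λ - 3): p(λ) = (λ - 3)(λ² - 13λ + 39).
Step 3 — remaining eigenvalues from the quadratic λ² - 13λ + 39 = 0:
  Δ = 13² - 4·39 = 169 - 156 = 13,  λ = (13 ± √13)/2 = (13 ± 3.6056)/2 ≈ 8.3028 or 4.6972.
  Sorted: λ_1 = 8.3028,  λ_2 = 4.6972,  λ_3 = 3  (check: sum = 16 = tr ✓).

Step 4 — unit eigenvector for λ_1 ≈ 8.3028: v spans the null space of (Sigma - λ_1 I), whose rows are
  r_1 = (-3.3028, 0, 1),  r_2 = (0, -5.3028, 0),  r_3 = (1, 0, -0.3028).
  v is orthogonal to every row, so take v ∝ r_1 × r_2 = ((0)·(0) - (1)·(-5.3028), (1)·(0) - (-3.3028)·(0), (-3.3028)·(-5.3028) - (0)·(0)) ≈ (5.3028, 0, 17.5139).
  Let u = (5.3028, 0, 17.5139).
  ||u|| = √((5.3028)² + (0)² + (17.5139)²) = √(334.8554) ≈ 18.2991,  v_1 = u/||u|| ≈ (0.2898, 0, 0.9571) (||v_1|| = 1).

λ_1 = 8.3028,  λ_2 = 4.6972,  λ_3 = 3;  v_1 ≈ (0.2898, 0, 0.9571)


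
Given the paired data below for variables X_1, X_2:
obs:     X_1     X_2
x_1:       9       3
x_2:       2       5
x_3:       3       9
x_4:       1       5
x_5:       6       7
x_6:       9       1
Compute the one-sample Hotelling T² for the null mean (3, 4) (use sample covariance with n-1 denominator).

Step 1 — sample mean vector:
  mean(X_1) = (9 + 2 + 3 + 1 + 6 + 9) / 6 = 30/6 = 5
  mean(X_2) = (3 + 5 + 9 + 5 + 7 + 1) / 6 = 30/6 = 5
  x̄ = (5, 5),  deviation x̄ - mu_0 = (5, 5) - (3, 4) = (2, 1).

Step 2 — sample covariance matrix, S[i,j] = (1/(n-1)) · Σ_k (x_{k,i} - mean_i) · (x_{k,j} - mean_j), divisor n-1 = 5:
  S[X_1,X_1] = ((4)·(4) + (-3)·(-3) + (-2)·(-2) + (-4)·(-4) + (1)·(1) + (4)·(4)) / 5 = 62/5 = 12.4
  S[X_1,X_2] = ((4)·(-2) + (-3)·(0) + (-2)·(4) + (-4)·(0) + (1)·(2) + (4)·(-4)) / 5 = -30/5 = -6
  S[X_2,X_2] = ((-2)·(-2) + (0)·(0) + (4)·(4) + (0)·(0) + (2)·(2) + (-4)·(-4)) / 5 = 40/5 = 8
  S = [[12.4, -6],
 [-6, 8]].

Step 3 — invert S. det(S) = 12.4·8 - (-6)² = 63.2.
  S^{-1} = (1/det) · [[d, -b], [-b, a]] = [[0.1266, 0.0949],
 [0.0949, 0.1962]].

Step 4 — quadratic form (x̄ - mu_0)^T · S^{-1} · (x̄ - mu_0):
  S^{-1} · (x̄ - mu_0) = (0.3481, 0.3861),
  (x̄ - mu_0)^T · [...] = (2)·(0.3481) + (1)·(0.3861) = 1.0823.

Step 5 — scale by n: T² = 6 · 1.0823 = 6.4937.

T² ≈ 6.4937
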